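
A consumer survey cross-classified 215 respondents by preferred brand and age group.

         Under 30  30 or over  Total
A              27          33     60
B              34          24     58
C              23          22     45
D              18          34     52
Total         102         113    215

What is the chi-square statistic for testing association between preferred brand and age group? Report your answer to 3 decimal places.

6.724

Grand total N = 215.
Expected counts (row total × column total / N):
  A, Under 30: 60×102/215 = 28.4651
  A, 30 or over: 60×113/215 = 31.5349
  B, Under 30: 58×102/215 = 27.5163
  B, 30 or over: 58×113/215 = 30.4837
  C, Under 30: 45×102/215 = 21.3488
  C, 30 or over: 45×113/215 = 23.6512
  D, Under 30: 52×102/215 = 24.6698
  D, 30 or over: 52×113/215 = 27.3302
Contributions (O − E)²/E:
  (27 − 28.4651)²/28.4651 = 0.0754
  (33 − 31.5349)²/31.5349 = 0.0681
  (34 − 27.5163)²/27.5163 = 1.5278
  (24 − 30.4837)²/30.4837 = 1.3790
  (23 − 21.3488)²/21.3488 = 0.1277
  (22 − 23.6512)²/23.6512 = 0.1153
  (18 − 24.6698)²/24.6698 = 1.8033
  (34 − 27.3302)²/27.3302 = 1.6277
χ² = 0.0754 + 0.0681 + 1.5278 + 1.3790 + 0.1277 + 0.1153 + 1.8033 + 1.6277 = 6.724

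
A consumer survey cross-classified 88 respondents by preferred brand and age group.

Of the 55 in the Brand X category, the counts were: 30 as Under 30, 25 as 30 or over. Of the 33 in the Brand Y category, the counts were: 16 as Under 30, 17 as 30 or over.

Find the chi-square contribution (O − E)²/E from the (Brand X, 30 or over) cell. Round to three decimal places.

0.060

Row total (Brand X) = 55; column total (30 or over) = 42; N = 88.
Expected count E = 55 × 42 / 88 = 26.2500.
Contribution = (O − E)²/E = (25 − 26.2500)² / 26.2500 = 0.060.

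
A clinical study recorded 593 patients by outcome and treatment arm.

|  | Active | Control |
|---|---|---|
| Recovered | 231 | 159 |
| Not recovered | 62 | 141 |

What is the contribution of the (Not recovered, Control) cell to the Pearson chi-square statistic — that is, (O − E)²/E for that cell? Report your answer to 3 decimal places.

14.285

Row total (Not recovered) = 203; column total (Control) = 300; N = 593.
Expected count E = 203 × 300 / 593 = 102.6981.
Contribution = (O − E)²/E = (141 − 102.6981)² / 102.6981 = 14.285.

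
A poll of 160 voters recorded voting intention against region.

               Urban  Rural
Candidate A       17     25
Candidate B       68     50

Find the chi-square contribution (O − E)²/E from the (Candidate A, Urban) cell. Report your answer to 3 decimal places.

Row total (Candidate A) = 42; column total (Urban) = 85; N = 160.
Expected count E = 42 × 85 / 160 = 22.3125.
Contribution = (O − E)²/E = (17 − 22.3125)² / 22.3125 = 1.265.

1.265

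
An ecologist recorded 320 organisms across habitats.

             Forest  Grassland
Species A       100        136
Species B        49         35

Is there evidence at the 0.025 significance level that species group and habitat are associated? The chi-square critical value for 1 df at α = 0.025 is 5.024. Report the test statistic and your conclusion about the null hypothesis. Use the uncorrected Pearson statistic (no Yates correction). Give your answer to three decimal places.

6.342; reject H₀

Row totals: 236, 84. Column totals: 149, 171. Grand total N = 320.
Expected counts (row total × column total / N):
  Species A, Forest: 236×149/320 = 109.8875
  Species A, Grassland: 236×171/320 = 126.1125
  Species B, Forest: 84×149/320 = 39.1125
  Species B, Grassland: 84×171/320 = 44.8875
Contributions (O − E)²/E:
  (100 − 109.8875)²/109.8875 = 0.8897
  (136 − 126.1125)²/126.1125 = 0.7752
  (49 − 39.1125)²/39.1125 = 2.4995
  (35 − 44.8875)²/44.8875 = 2.1779
χ² = 0.8897 + 0.7752 + 2.4995 + 2.1779 = 6.342
df = (2−1)(2−1) = 1. Since 6.342 > 5.024, reject the null hypothesis of independence at α = 0.025.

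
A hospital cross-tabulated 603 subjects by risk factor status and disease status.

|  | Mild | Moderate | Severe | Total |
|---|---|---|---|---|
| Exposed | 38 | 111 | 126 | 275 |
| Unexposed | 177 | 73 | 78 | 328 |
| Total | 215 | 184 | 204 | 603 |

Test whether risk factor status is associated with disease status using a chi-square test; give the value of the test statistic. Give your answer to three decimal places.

105.161

Grand total N = 603.
Expected counts (row total × column total / N):
  Exposed, Mild: 275×215/603 = 98.0514
  Exposed, Moderate: 275×184/603 = 83.9138
  Exposed, Severe: 275×204/603 = 93.0348
  Unexposed, Mild: 328×215/603 = 116.9486
  Unexposed, Moderate: 328×184/603 = 100.0862
  Unexposed, Severe: 328×204/603 = 110.9652
Contributions (O − E)²/E:
  (38 − 98.0514)²/98.0514 = 36.7784
  (111 − 83.9138)²/83.9138 = 8.7430
  (126 − 93.0348)²/93.0348 = 11.6806
  (177 − 116.9486)²/116.9486 = 30.8355
  (73 − 100.0862)²/100.0862 = 7.3303
  (78 − 110.9652)²/110.9652 = 9.7932
χ² = 36.7784 + 8.7430 + 11.6806 + 30.8355 + 7.3303 + 9.7932 = 105.161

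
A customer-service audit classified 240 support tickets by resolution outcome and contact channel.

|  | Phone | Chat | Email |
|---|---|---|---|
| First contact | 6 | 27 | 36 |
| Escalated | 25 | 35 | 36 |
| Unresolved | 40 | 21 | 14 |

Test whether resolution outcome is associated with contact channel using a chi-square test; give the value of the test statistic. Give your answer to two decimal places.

Row totals: 69, 96, 75. Column totals: 71, 83, 86. Grand total N = 240.
Expected counts (row total × column total / N):
  First contact, Phone: 69×71/240 = 20.413
  First contact, Chat: 69×83/240 = 23.863
  First contact, Email: 69×86/240 = 24.725
  Escalated, Phone: 96×71/240 = 28.400
  Escalated, Chat: 96×83/240 = 33.200
  Escalated, Email: 96×86/240 = 34.400
  Unresolved, Phone: 75×71/240 = 22.188
  Unresolved, Chat: 75×83/240 = 25.938
  Unresolved, Email: 75×86/240 = 26.875
Contributions (O − E)²/E:
  (6 − 20.413)²/20.413 = 10.1766
  (27 − 23.863)²/23.863 = 0.4124
  (36 − 24.725)²/24.725 = 5.1416
  (25 − 28.400)²/28.400 = 0.4070
  (35 − 33.200)²/33.200 = 0.0976
  (36 − 34.400)²/34.400 = 0.0744
  (40 − 22.188)²/22.188 = 14.2991
  (21 − 25.938)²/25.938 = 0.9401
  (14 − 26.875)²/26.875 = 6.1680
χ² = 10.1766 + 0.4124 + 5.1416 + 0.4070 + 0.0976 + 0.0744 + 14.2991 + 0.9401 + 6.1680 = 37.72

37.72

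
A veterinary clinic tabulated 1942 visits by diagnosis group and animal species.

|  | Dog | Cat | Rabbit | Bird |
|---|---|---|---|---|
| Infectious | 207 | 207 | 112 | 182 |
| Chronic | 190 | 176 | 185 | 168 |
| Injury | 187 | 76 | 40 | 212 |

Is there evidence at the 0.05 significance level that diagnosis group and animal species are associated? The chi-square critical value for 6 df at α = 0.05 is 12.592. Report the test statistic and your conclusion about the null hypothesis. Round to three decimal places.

Row totals: 708, 719, 515. Column totals: 584, 459, 337, 562. Grand total N = 1942.
Expected counts (row total × column total / N):
  Infectious, Dog: 708×584/1942 = 212.9104
  Infectious, Cat: 708×459/1942 = 167.3388
  Infectious, Rabbit: 708×337/1942 = 122.8610
  Infectious, Bird: 708×562/1942 = 204.8898
  Chronic, Dog: 719×584/1942 = 216.2183
  Chronic, Cat: 719×459/1942 = 169.9387
  Chronic, Rabbit: 719×337/1942 = 124.7698
  Chronic, Bird: 719×562/1942 = 208.0731
  Injury, Dog: 515×584/1942 = 154.8713
  Injury, Cat: 515×459/1942 = 121.7225
  Injury, Rabbit: 515×337/1942 = 89.3692
  Injury, Bird: 515×562/1942 = 149.0371
Contributions (O − E)²/E:
  (207 − 212.9104)²/212.9104 = 0.1641
  (207 − 167.3388)²/167.3388 = 9.4002
  (112 − 122.8610)²/122.8610 = 0.9601
  (182 − 204.8898)²/204.8898 = 2.5572
  (190 − 216.2183)²/216.2183 = 3.1792
  (176 − 169.9387)²/169.9387 = 0.2162
  (185 − 124.7698)²/124.7698 = 29.0750
  (168 − 208.0731)²/208.0731 = 7.7177
  (187 − 154.8713)²/154.8713 = 6.6652
  (76 − 121.7225)²/121.7225 = 17.1747
  (40 − 89.3692)²/89.3692 = 27.2725
  (212 − 149.0371)²/149.0371 = 26.5996
χ² = 0.1641 + 9.4002 + 0.9601 + 2.5572 + 3.1792 + 0.2162 + 29.0750 + 7.7177 + 6.6652 + 17.1747 + 27.2725 + 26.5996 = 130.982
df = (3−1)(4−1) = 6. Since 130.982 > 12.592, reject the null hypothesis of independence at α = 0.05.

130.982; reject H₀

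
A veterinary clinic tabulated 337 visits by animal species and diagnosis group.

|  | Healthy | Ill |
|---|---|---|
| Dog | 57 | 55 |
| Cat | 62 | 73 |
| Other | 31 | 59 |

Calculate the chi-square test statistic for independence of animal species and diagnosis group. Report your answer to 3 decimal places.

Row totals: 112, 135, 90. Column totals: 150, 187. Grand total N = 337.
Expected counts (row total × column total / N):
  Dog, Healthy: 112×150/337 = 49.8516
  Dog, Ill: 112×187/337 = 62.1484
  Cat, Healthy: 135×150/337 = 60.0890
  Cat, Ill: 135×187/337 = 74.9110
  Other, Healthy: 90×150/337 = 40.0593
  Other, Ill: 90×187/337 = 49.9407
Contributions (O − E)²/E:
  (57 − 49.8516)²/49.8516 = 1.0250
  (55 − 62.1484)²/62.1484 = 0.8222
  (62 − 60.0890)²/60.0890 = 0.0608
  (73 − 74.9110)²/74.9110 = 0.0488
  (31 − 40.0593)²/40.0593 = 2.0487
  (59 − 49.9407)²/49.9407 = 1.6434
χ² = 1.0250 + 0.8222 + 0.0608 + 0.0488 + 2.0487 + 1.6434 = 5.649

5.649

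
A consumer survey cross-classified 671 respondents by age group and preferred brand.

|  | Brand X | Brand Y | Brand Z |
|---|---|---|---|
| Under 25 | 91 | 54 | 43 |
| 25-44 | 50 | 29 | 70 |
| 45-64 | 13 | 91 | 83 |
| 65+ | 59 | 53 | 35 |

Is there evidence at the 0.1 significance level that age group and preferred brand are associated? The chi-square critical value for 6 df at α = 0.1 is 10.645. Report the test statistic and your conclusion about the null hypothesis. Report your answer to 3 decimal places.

103.291; reject H₀

Row totals: 188, 149, 187, 147. Column totals: 213, 227, 231. Grand total N = 671.
Expected counts (row total × column total / N):
  Under 25, Brand X: 188×213/671 = 59.6781
  Under 25, Brand Y: 188×227/671 = 63.6006
  Under 25, Brand Z: 188×231/671 = 64.7213
  25-44, Brand X: 149×213/671 = 47.2981
  25-44, Brand Y: 149×227/671 = 50.4069
  25-44, Brand Z: 149×231/671 = 51.2951
  45-64, Brand X: 187×213/671 = 59.3607
  45-64, Brand Y: 187×227/671 = 63.2623
  45-64, Brand Z: 187×231/671 = 64.3770
  65+, Brand X: 147×213/671 = 46.6632
  65+, Brand Y: 147×227/671 = 49.7303
  65+, Brand Z: 147×231/671 = 50.6066
Contributions (O − E)²/E:
  (91 − 59.6781)²/59.6781 = 16.4392
  (54 − 63.6006)²/63.6006 = 1.4492
  (43 − 64.7213)²/64.7213 = 7.2899
  (50 − 47.2981)²/47.2981 = 0.1543
  (29 − 50.4069)²/50.4069 = 9.0911
  (70 − 51.2951)²/51.2951 = 6.8208
  (13 − 59.3607)²/59.3607 = 36.2077
  (91 − 63.2623)²/63.2623 = 12.1617
  (83 − 64.3770)²/64.3770 = 5.3873
  (59 − 46.6632)²/46.6632 = 3.2616
  (53 − 49.7303)²/49.7303 = 0.2150
  (35 − 50.6066)²/50.6066 = 4.8129
χ² = 16.4392 + 1.4492 + 7.2899 + 0.1543 + 9.0911 + 6.8208 + 36.2077 + 12.1617 + 5.3873 + 3.2616 + 0.2150 + 4.8129 = 103.291
df = (4−1)(3−1) = 6. Since 103.291 > 10.645, reject the null hypothesis of independence at α = 0.1.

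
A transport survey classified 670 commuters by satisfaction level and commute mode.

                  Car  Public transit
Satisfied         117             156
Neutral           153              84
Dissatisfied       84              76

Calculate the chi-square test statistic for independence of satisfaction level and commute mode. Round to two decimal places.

23.98

Row totals: 273, 237, 160. Column totals: 354, 316. Grand total N = 670.
Expected counts (row total × column total / N):
  Satisfied, Car: 273×354/670 = 144.2418
  Satisfied, Public transit: 273×316/670 = 128.7582
  Neutral, Car: 237×354/670 = 125.2209
  Neutral, Public transit: 237×316/670 = 111.7791
  Dissatisfied, Car: 160×354/670 = 84.5373
  Dissatisfied, Public transit: 160×316/670 = 75.4627
Contributions (O − E)²/E:
  (117 − 144.2418)²/144.2418 = 5.1449
  (156 − 128.7582)²/128.7582 = 5.7636
  (153 − 125.2209)²/125.2209 = 6.1625
  (84 − 111.7791)²/111.7791 = 6.9036
  (84 − 84.5373)²/84.5373 = 0.0034
  (76 − 75.4627)²/75.4627 = 0.0038
χ² = 5.1449 + 5.7636 + 6.1625 + 6.9036 + 0.0034 + 0.0038 = 23.98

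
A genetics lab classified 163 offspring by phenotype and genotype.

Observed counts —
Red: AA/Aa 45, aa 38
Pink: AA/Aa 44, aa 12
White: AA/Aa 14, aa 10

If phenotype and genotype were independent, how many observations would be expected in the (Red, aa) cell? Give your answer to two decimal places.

Row total (Red) = 83; column total (aa) = 60; grand total N = 163.
Expected count = (row total × column total) / N = 83 × 60 / 163 = 30.55.

30.55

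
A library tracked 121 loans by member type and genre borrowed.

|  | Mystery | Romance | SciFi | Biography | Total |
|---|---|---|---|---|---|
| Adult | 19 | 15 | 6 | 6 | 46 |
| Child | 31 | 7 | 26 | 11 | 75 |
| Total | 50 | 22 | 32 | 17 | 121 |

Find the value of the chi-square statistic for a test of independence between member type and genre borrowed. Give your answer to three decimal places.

Grand total N = 121.
Expected counts (row total × column total / N):
  Adult, Mystery: 46×50/121 = 19.0083
  Adult, Romance: 46×22/121 = 8.3636
  Adult, SciFi: 46×32/121 = 12.1653
  Adult, Biography: 46×17/121 = 6.4628
  Child, Mystery: 75×50/121 = 30.9917
  Child, Romance: 75×22/121 = 13.6364
  Child, SciFi: 75×32/121 = 19.8347
  Child, Biography: 75×17/121 = 10.5372
Contributions (O − E)²/E:
  (19 − 19.0083)²/19.0083 = 0.0000
  (15 − 8.3636)²/8.3636 = 5.2659
  (6 − 12.1653)²/12.1653 = 3.1245
  (6 − 6.4628)²/6.4628 = 0.0331
  (31 − 30.9917)²/30.9917 = 0.0000
  (7 − 13.6364)²/13.6364 = 3.2297
  (26 − 19.8347)²/19.8347 = 1.9164
  (11 − 10.5372)²/10.5372 = 0.0203
χ² = 0.0000 + 5.2659 + 3.1245 + 0.0331 + 0.0000 + 3.2297 + 1.9164 + 0.0203 = 13.590

13.590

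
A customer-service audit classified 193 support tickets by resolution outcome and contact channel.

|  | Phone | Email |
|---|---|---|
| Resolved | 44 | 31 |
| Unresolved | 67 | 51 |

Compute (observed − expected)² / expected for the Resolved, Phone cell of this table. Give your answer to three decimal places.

0.017

Row total (Resolved) = 75; column total (Phone) = 111; N = 193.
Expected count E = 75 × 111 / 193 = 43.1347.
Contribution = (O − E)²/E = (44 − 43.1347)² / 43.1347 = 0.017.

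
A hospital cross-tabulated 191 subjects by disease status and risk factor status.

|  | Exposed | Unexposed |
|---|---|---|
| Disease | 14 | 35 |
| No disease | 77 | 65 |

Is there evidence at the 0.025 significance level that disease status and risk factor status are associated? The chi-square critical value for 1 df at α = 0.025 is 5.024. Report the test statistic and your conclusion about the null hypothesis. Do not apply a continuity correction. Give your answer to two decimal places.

9.61; reject H₀

Row totals: 49, 142. Column totals: 91, 100. Grand total N = 191.
Expected counts (row total × column total / N):
  Disease, Exposed: 49×91/191 = 23.346
  Disease, Unexposed: 49×100/191 = 25.654
  No disease, Exposed: 142×91/191 = 67.654
  No disease, Unexposed: 142×100/191 = 74.346
Contributions (O − E)²/E:
  (14 − 23.346)²/23.346 = 3.7414
  (35 − 25.654)²/25.654 = 3.4048
  (77 − 67.654)²/67.654 = 1.2911
  (65 − 74.346)²/74.346 = 1.1749
χ² = 3.7414 + 3.4048 + 1.2911 + 1.1749 = 9.61
df = (2−1)(2−1) = 1. Since 9.61 > 5.024, reject the null hypothesis of independence at α = 0.025.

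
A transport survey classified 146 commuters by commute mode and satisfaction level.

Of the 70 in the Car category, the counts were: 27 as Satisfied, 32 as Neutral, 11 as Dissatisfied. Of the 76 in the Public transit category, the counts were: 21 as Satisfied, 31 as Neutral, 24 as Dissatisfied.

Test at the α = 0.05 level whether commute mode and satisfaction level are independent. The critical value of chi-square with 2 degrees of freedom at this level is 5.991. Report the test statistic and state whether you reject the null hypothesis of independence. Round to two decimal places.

Row totals: 70, 76. Column totals: 48, 63, 35. Grand total N = 146.
Expected counts (row total × column total / N):
  Car, Satisfied: 70×48/146 = 23.014
  Car, Neutral: 70×63/146 = 30.205
  Car, Dissatisfied: 70×35/146 = 16.781
  Public transit, Satisfied: 76×48/146 = 24.986
  Public transit, Neutral: 76×63/146 = 32.795
  Public transit, Dissatisfied: 76×35/146 = 18.219
Contributions (O − E)²/E:
  (27 − 23.014)²/23.014 = 0.6904
  (32 − 30.205)²/30.205 = 0.1067
  (11 − 16.781)²/16.781 = 1.9915
  (21 − 24.986)²/24.986 = 0.6359
  (31 − 32.795)²/32.795 = 0.0982
  (24 − 18.219)²/18.219 = 1.8343
χ² = 0.6904 + 0.1067 + 1.9915 + 0.6359 + 0.0982 + 1.8343 = 5.36
df = (2−1)(3−1) = 2. Since 5.36 < 5.991, fail to reject the null hypothesis of independence at α = 0.05.

5.36; fail to reject H₀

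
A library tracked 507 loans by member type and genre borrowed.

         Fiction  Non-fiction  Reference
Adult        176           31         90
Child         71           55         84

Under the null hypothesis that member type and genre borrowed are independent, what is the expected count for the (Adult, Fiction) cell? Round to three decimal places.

144.692

Row total (Adult) = 297; column total (Fiction) = 247; grand total N = 507.
Expected count = (row total × column total) / N = 297 × 247 / 507 = 144.692.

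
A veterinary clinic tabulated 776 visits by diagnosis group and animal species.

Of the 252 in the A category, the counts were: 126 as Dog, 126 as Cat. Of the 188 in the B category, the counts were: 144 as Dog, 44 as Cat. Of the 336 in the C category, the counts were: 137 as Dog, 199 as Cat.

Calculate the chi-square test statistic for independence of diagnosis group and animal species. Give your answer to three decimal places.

62.922

Row totals: 252, 188, 336. Column totals: 407, 369. Grand total N = 776.
Expected counts (row total × column total / N):
  A, Dog: 252×407/776 = 132.1701
  A, Cat: 252×369/776 = 119.8299
  B, Dog: 188×407/776 = 98.6031
  B, Cat: 188×369/776 = 89.3969
  C, Dog: 336×407/776 = 176.2268
  C, Cat: 336×369/776 = 159.7732
Contributions (O − E)²/E:
  (126 − 132.1701)²/132.1701 = 0.2880
  (126 − 119.8299)²/119.8299 = 0.3177
  (144 − 98.6031)²/98.6031 = 20.9007
  (44 − 89.3969)²/89.3969 = 23.0531
  (137 − 176.2268)²/176.2268 = 8.7316
  (199 − 159.7732)²/159.7732 = 9.6308
χ² = 0.2880 + 0.3177 + 20.9007 + 23.0531 + 8.7316 + 9.6308 = 62.922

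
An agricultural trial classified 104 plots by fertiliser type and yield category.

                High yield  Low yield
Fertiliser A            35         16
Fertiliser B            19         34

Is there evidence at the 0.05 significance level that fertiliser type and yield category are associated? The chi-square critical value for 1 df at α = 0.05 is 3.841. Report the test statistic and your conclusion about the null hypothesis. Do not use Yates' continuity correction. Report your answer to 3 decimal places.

11.186; reject H₀

Row totals: 51, 53. Column totals: 54, 50. Grand total N = 104.
Expected counts (row total × column total / N):
  Fertiliser A, High yield: 51×54/104 = 26.4808
  Fertiliser A, Low yield: 51×50/104 = 24.5192
  Fertiliser B, High yield: 53×54/104 = 27.5192
  Fertiliser B, Low yield: 53×50/104 = 25.4808
Contributions (O − E)²/E:
  (35 − 26.4808)²/26.4808 = 2.7407
  (16 − 24.5192)²/24.5192 = 2.9600
  (19 − 27.5192)²/27.5192 = 2.6373
  (34 − 25.4808)²/25.4808 = 2.8483
χ² = 2.7407 + 2.9600 + 2.6373 + 2.8483 = 11.186
df = (2−1)(2−1) = 1. Since 11.186 > 3.841, reject the null hypothesis of independence at α = 0.05.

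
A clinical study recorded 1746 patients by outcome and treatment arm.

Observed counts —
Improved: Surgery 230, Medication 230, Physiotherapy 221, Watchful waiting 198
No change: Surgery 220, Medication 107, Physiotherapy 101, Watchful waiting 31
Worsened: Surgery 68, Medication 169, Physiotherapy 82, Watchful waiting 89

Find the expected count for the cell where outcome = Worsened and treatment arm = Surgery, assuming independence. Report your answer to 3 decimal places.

Row total (Worsened) = 408; column total (Surgery) = 518; grand total N = 1746.
Expected count = (row total × column total) / N = 408 × 518 / 1746 = 121.045.

121.045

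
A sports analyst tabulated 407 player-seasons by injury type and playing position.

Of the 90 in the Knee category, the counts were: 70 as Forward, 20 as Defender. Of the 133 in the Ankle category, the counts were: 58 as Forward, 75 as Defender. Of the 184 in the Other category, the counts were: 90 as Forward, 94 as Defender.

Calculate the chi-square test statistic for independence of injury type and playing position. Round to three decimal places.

Row totals: 90, 133, 184. Column totals: 218, 189. Grand total N = 407.
Expected counts (row total × column total / N):
  Knee, Forward: 90×218/407 = 48.2064
  Knee, Defender: 90×189/407 = 41.7936
  Ankle, Forward: 133×218/407 = 71.2383
  Ankle, Defender: 133×189/407 = 61.7617
  Other, Forward: 184×218/407 = 98.5553
  Other, Defender: 184×189/407 = 85.4447
Contributions (O − E)²/E:
  (70 − 48.2064)²/48.2064 = 9.8527
  (20 − 41.7936)²/41.7936 = 11.3644
  (58 − 71.2383)²/71.2383 = 2.4601
  (75 − 61.7617)²/61.7617 = 2.8376
  (90 − 98.5553)²/98.5553 = 0.7427
  (94 − 85.4447)²/85.4447 = 0.8566
χ² = 9.8527 + 11.3644 + 2.4601 + 2.8376 + 0.7427 + 0.8566 = 28.114

28.114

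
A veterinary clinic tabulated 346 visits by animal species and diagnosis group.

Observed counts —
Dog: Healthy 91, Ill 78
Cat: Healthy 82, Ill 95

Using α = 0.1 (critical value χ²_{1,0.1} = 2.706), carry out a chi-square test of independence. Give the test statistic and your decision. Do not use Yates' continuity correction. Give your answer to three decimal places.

1.955; fail to reject H₀

Row totals: 169, 177. Column totals: 173, 173. Grand total N = 346.
Expected counts (row total × column total / N):
  Dog, Healthy: 169×173/346 = 84.5000
  Dog, Ill: 169×173/346 = 84.5000
  Cat, Healthy: 177×173/346 = 88.5000
  Cat, Ill: 177×173/346 = 88.5000
Contributions (O − E)²/E:
  (91 − 84.5000)²/84.5000 = 0.5000
  (78 − 84.5000)²/84.5000 = 0.5000
  (82 − 88.5000)²/88.5000 = 0.4774
  (95 − 88.5000)²/88.5000 = 0.4774
χ² = 0.5000 + 0.5000 + 0.4774 + 0.4774 = 1.955
df = (2−1)(2−1) = 1. Since 1.955 < 2.706, fail to reject the null hypothesis of independence at α = 0.1.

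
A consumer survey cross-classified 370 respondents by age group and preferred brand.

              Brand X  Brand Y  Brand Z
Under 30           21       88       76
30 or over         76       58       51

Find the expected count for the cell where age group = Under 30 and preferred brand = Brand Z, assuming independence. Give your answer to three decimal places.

Row total (Under 30) = 185; column total (Brand Z) = 127; grand total N = 370.
Expected count = (row total × column total) / N = 185 × 127 / 370 = 63.500.

63.500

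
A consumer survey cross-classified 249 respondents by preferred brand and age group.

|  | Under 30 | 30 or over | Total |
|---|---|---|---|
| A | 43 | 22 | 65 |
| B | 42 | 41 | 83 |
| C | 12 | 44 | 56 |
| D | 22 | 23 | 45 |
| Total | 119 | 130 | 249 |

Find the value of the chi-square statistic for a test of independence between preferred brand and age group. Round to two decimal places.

Grand total N = 249.
Expected counts (row total × column total / N):
  A, Under 30: 65×119/249 = 31.064
  A, 30 or over: 65×130/249 = 33.936
  B, Under 30: 83×119/249 = 39.667
  B, 30 or over: 83×130/249 = 43.333
  C, Under 30: 56×119/249 = 26.763
  C, 30 or over: 56×130/249 = 29.237
  D, Under 30: 45×119/249 = 21.506
  D, 30 or over: 45×130/249 = 23.494
Contributions (O − E)²/E:
  (43 − 31.064)²/31.064 = 4.5863
  (22 − 33.936)²/33.936 = 4.1981
  (42 − 39.667)²/39.667 = 0.1372
  (41 − 43.333)²/43.333 = 0.1256
  (12 − 26.763)²/26.763 = 8.1436
  (44 − 29.237)²/29.237 = 7.4545
  (22 − 21.506)²/21.506 = 0.0113
  (23 − 23.494)²/23.494 = 0.0104
χ² = 4.5863 + 4.1981 + 0.1372 + 0.1256 + 8.1436 + 7.4545 + 0.0113 + 0.0104 = 24.67

24.67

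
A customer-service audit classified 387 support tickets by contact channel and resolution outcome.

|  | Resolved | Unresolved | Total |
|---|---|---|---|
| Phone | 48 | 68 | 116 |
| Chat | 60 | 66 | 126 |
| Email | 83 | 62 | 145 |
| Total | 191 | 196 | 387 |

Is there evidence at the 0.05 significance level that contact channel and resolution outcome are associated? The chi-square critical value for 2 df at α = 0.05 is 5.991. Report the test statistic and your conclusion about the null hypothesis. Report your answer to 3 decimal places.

Grand total N = 387.
Expected counts (row total × column total / N):
  Phone, Resolved: 116×191/387 = 57.2506
  Phone, Unresolved: 116×196/387 = 58.7494
  Chat, Resolved: 126×191/387 = 62.1860
  Chat, Unresolved: 126×196/387 = 63.8140
  Email, Resolved: 145×191/387 = 71.5633
  Email, Unresolved: 145×196/387 = 73.4367
Contributions (O − E)²/E:
  (48 − 57.2506)²/57.2506 = 1.4947
  (68 − 58.7494)²/58.7494 = 1.4566
  (60 − 62.1860)²/62.1860 = 0.0768
  (66 − 63.8140)²/63.8140 = 0.0749
  (83 − 71.5633)²/71.5633 = 1.8277
  (62 − 73.4367)²/73.4367 = 1.7811
χ² = 1.4947 + 1.4566 + 0.0768 + 0.0749 + 1.8277 + 1.7811 = 6.712
df = (3−1)(2−1) = 2. Since 6.712 > 5.991, reject the null hypothesis of independence at α = 0.05.

6.712; reject H₀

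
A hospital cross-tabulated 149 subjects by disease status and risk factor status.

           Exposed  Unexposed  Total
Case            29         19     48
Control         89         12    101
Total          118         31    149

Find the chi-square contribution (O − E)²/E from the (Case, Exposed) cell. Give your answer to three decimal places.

2.137

Row total (Case) = 48; column total (Exposed) = 118; N = 149.
Expected count E = 48 × 118 / 149 = 38.0134.
Contribution = (O − E)²/E = (29 − 38.0134)² / 38.0134 = 2.137.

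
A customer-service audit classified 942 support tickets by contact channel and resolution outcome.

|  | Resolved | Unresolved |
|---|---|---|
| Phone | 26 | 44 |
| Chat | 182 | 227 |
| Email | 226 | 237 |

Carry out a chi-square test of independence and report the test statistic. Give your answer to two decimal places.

Row totals: 70, 409, 463. Column totals: 434, 508. Grand total N = 942.
Expected counts (row total × column total / N):
  Phone, Resolved: 70×434/942 = 32.2505
  Phone, Unresolved: 70×508/942 = 37.7495
  Chat, Resolved: 409×434/942 = 188.4352
  Chat, Unresolved: 409×508/942 = 220.5648
  Email, Resolved: 463×434/942 = 213.3142
  Email, Unresolved: 463×508/942 = 249.6858
Contributions (O − E)²/E:
  (26 − 32.2505)²/32.2505 = 1.2114
  (44 − 37.7495)²/37.7495 = 1.0349
  (182 − 188.4352)²/188.4352 = 0.2198
  (227 − 220.5648)²/220.5648 = 0.1878
  (226 − 213.3142)²/213.3142 = 0.7544
  (237 − 249.6858)²/249.6858 = 0.6445
χ² = 1.2114 + 1.0349 + 0.2198 + 0.1878 + 0.7544 + 0.6445 = 4.05

4.05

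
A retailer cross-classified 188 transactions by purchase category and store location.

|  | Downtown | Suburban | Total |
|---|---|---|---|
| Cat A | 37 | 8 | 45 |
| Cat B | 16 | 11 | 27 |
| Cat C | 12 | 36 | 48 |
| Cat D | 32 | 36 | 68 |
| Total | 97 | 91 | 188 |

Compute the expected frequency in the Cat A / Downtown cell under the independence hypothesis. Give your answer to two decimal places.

Row total (Cat A) = 45; column total (Downtown) = 97; grand total N = 188.
Expected count = (row total × column total) / N = 45 × 97 / 188 = 23.22.

23.22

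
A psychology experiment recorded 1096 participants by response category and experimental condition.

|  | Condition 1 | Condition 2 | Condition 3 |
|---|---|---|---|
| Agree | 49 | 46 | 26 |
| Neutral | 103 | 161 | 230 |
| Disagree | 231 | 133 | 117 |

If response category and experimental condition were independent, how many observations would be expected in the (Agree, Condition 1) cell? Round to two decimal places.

Row total (Agree) = 121; column total (Condition 1) = 383; grand total N = 1096.
Expected count = (row total × column total) / N = 121 × 383 / 1096 = 42.28.

42.28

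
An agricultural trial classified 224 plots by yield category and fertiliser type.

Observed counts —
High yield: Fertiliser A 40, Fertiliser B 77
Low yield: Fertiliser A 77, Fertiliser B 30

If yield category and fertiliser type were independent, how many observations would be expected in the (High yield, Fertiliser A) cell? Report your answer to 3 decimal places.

Row total (High yield) = 117; column total (Fertiliser A) = 117; grand total N = 224.
Expected count = (row total × column total) / N = 117 × 117 / 224 = 61.112.

61.112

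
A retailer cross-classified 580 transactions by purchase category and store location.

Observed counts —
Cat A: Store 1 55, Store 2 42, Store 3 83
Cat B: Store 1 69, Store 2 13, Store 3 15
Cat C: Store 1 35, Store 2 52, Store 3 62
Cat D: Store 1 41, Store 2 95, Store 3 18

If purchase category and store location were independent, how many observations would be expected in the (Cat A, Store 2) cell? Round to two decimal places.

62.69

Row total (Cat A) = 180; column total (Store 2) = 202; grand total N = 580.
Expected count = (row total × column total) / N = 180 × 202 / 580 = 62.69.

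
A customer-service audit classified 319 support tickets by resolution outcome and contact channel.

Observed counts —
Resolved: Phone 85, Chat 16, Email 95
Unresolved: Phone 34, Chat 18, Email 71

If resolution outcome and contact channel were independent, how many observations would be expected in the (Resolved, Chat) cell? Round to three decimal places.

Row total (Resolved) = 196; column total (Chat) = 34; grand total N = 319.
Expected count = (row total × column total) / N = 196 × 34 / 319 = 20.890.

20.890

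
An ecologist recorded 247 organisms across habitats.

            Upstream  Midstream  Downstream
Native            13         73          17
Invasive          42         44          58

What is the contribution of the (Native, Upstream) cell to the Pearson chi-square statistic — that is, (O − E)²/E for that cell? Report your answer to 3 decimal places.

Row total (Native) = 103; column total (Upstream) = 55; N = 247.
Expected count E = 103 × 55 / 247 = 22.9352.
Contribution = (O − E)²/E = (13 − 22.9352)² / 22.9352 = 4.304.

4.304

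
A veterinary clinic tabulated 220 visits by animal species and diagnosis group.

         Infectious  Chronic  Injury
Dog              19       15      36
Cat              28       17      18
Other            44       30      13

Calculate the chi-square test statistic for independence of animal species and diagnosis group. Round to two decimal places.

24.80

Row totals: 70, 63, 87. Column totals: 91, 62, 67. Grand total N = 220.
Expected counts (row total × column total / N):
  Dog, Infectious: 70×91/220 = 28.955
  Dog, Chronic: 70×62/220 = 19.727
  Dog, Injury: 70×67/220 = 21.318
  Cat, Infectious: 63×91/220 = 26.059
  Cat, Chronic: 63×62/220 = 17.755
  Cat, Injury: 63×67/220 = 19.186
  Other, Infectious: 87×91/220 = 35.986
  Other, Chronic: 87×62/220 = 24.518
  Other, Injury: 87×67/220 = 26.495
Contributions (O − E)²/E:
  (19 − 28.955)²/28.955 = 3.4226
  (15 − 19.727)²/19.727 = 1.1327
  (36 − 21.318)²/21.318 = 10.1117
  (28 − 26.059)²/26.059 = 0.1446
  (17 − 17.755)²/17.755 = 0.0321
  (18 − 19.186)²/19.186 = 0.0733
  (44 − 35.986)²/35.986 = 1.7847
  (30 − 24.518)²/24.518 = 1.2257
  (13 − 26.495)²/26.495 = 6.8736
χ² = 3.4226 + 1.1327 + 10.1117 + 0.1446 + 0.0321 + 0.0733 + 1.7847 + 1.2257 + 6.8736 = 24.80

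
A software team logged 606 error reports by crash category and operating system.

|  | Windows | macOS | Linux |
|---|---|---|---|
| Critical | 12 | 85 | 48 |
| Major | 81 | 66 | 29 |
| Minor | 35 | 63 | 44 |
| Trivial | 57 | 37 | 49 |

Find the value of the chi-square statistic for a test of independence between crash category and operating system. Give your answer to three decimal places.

74.828

Row totals: 145, 176, 142, 143. Column totals: 185, 251, 170. Grand total N = 606.
Expected counts (row total × column total / N):
  Critical, Windows: 145×185/606 = 44.2657
  Critical, macOS: 145×251/606 = 60.0578
  Critical, Linux: 145×170/606 = 40.6766
  Major, Windows: 176×185/606 = 53.7294
  Major, macOS: 176×251/606 = 72.8977
  Major, Linux: 176×170/606 = 49.3729
  Minor, Windows: 142×185/606 = 43.3498
  Minor, macOS: 142×251/606 = 58.8152
  Minor, Linux: 142×170/606 = 39.8350
  Trivial, Windows: 143×185/606 = 43.6551
  Trivial, macOS: 143×251/606 = 59.2294
  Trivial, Linux: 143×170/606 = 40.1155
Contributions (O − E)²/E:
  (12 − 44.2657)²/44.2657 = 23.5188
  (85 − 60.0578)²/60.0578 = 10.3586
  (48 − 40.6766)²/40.6766 = 1.3185
  (81 − 53.7294)²/53.7294 = 13.8413
  (66 − 72.8977)²/72.8977 = 0.6527
  (29 − 49.3729)²/49.3729 = 8.4065
  (35 − 43.3498)²/43.3498 = 1.6083
  (63 − 58.8152)²/58.8152 = 0.2978
  (44 − 39.8350)²/39.8350 = 0.4355
  (57 − 43.6551)²/43.6551 = 4.0794
  (37 − 59.2294)²/59.2294 = 8.3429
  (49 − 40.1155)²/40.1155 = 1.9677
χ² = 23.5188 + 10.3586 + 1.3185 + 13.8413 + 0.6527 + 8.4065 + 1.6083 + 0.2978 + 0.4355 + 4.0794 + 8.3429 + 1.9677 = 74.828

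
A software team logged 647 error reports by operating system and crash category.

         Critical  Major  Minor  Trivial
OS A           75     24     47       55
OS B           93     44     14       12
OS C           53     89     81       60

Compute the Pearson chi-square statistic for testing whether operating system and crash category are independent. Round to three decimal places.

Row totals: 201, 163, 283. Column totals: 221, 157, 142, 127. Grand total N = 647.
Expected counts (row total × column total / N):
  OS A, Critical: 201×221/647 = 68.6569
  OS A, Major: 201×157/647 = 48.7743
  OS A, Minor: 201×142/647 = 44.1144
  OS A, Trivial: 201×127/647 = 39.4544
  OS B, Critical: 163×221/647 = 55.6770
  OS B, Major: 163×157/647 = 39.5533
  OS B, Minor: 163×142/647 = 35.7743
  OS B, Trivial: 163×127/647 = 31.9954
  OS C, Critical: 283×221/647 = 96.6662
  OS C, Major: 283×157/647 = 68.6723
  OS C, Minor: 283×142/647 = 62.1113
  OS C, Trivial: 283×127/647 = 55.5502
Contributions (O − E)²/E:
  (75 − 68.6569)²/68.6569 = 0.5860
  (24 − 48.7743)²/48.7743 = 12.5838
  (47 − 44.1144)²/44.1144 = 0.1888
  (55 − 39.4544)²/39.4544 = 6.1252
  (93 − 55.6770)²/55.6770 = 25.0194
  (44 − 39.5533)²/39.5533 = 0.4999
  (14 − 35.7743)²/35.7743 = 13.2531
  (12 − 31.9954)²/31.9954 = 12.4960
  (53 − 96.6662)²/96.6662 = 19.7250
  (89 − 68.6723)²/68.6723 = 6.0172
  (81 − 62.1113)²/62.1113 = 5.7443
  (60 − 55.5502)²/55.5502 = 0.3564
χ² = 0.5860 + 12.5838 + 0.1888 + 6.1252 + 25.0194 + 0.4999 + 13.2531 + 12.4960 + 19.7250 + 6.0172 + 5.7443 + 0.3564 = 102.595

102.595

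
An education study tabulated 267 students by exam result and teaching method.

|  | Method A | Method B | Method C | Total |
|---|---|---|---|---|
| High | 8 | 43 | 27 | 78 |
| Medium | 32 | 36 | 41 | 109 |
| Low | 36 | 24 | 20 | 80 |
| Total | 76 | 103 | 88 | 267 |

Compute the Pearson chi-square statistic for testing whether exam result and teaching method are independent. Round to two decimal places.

27.05

Grand total N = 267.
Expected counts (row total × column total / N):
  High, Method A: 78×76/267 = 22.202
  High, Method B: 78×103/267 = 30.090
  High, Method C: 78×88/267 = 25.708
  Medium, Method A: 109×76/267 = 31.026
  Medium, Method B: 109×103/267 = 42.049
  Medium, Method C: 109×88/267 = 35.925
  Low, Method A: 80×76/267 = 22.772
  Low, Method B: 80×103/267 = 30.861
  Low, Method C: 80×88/267 = 26.367
Contributions (O − E)²/E:
  (8 − 22.202)²/22.202 = 9.0846
  (43 − 30.090)²/30.090 = 5.5390
  (27 − 25.708)²/25.708 = 0.0649
  (32 − 31.026)²/31.026 = 0.0306
  (36 − 42.049)²/42.049 = 0.8702
  (41 − 35.925)²/35.925 = 0.7169
  (36 − 22.772)²/22.772 = 7.6840
  (24 − 30.861)²/30.861 = 1.5253
  (20 − 26.367)²/26.367 = 1.5375
χ² = 9.0846 + 5.5390 + 0.0649 + 0.0306 + 0.8702 + 0.7169 + 7.6840 + 1.5253 + 1.5375 = 27.05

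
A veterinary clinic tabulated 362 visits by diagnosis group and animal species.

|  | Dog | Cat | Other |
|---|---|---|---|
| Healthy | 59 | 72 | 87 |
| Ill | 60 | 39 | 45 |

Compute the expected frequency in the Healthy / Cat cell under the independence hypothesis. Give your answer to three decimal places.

Row total (Healthy) = 218; column total (Cat) = 111; grand total N = 362.
Expected count = (row total × column total) / N = 218 × 111 / 362 = 66.845.

66.845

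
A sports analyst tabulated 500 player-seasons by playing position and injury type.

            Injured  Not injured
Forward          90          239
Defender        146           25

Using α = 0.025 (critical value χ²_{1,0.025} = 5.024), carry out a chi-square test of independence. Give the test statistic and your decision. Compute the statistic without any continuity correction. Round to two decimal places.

152.01; reject H₀

Row totals: 329, 171. Column totals: 236, 264. Grand total N = 500.
Expected counts (row total × column total / N):
  Forward, Injured: 329×236/500 = 155.288
  Forward, Not injured: 329×264/500 = 173.712
  Defender, Injured: 171×236/500 = 80.712
  Defender, Not injured: 171×264/500 = 90.288
Contributions (O − E)²/E:
  (90 − 155.288)²/155.288 = 27.4491
  (239 − 173.712)²/173.712 = 24.5379
  (146 − 80.712)²/80.712 = 52.8115
  (25 − 90.288)²/90.288 = 47.2103
χ² = 27.4491 + 24.5379 + 52.8115 + 47.2103 = 152.01
df = (2−1)(2−1) = 1. Since 152.01 > 5.024, reject the null hypothesis of independence at α = 0.025.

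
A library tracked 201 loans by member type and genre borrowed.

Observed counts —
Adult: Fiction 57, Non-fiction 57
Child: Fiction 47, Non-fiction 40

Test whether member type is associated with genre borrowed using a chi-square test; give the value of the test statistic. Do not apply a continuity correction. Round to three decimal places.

0.320

Row totals: 114, 87. Column totals: 104, 97. Grand total N = 201.
Expected counts (row total × column total / N):
  Adult, Fiction: 114×104/201 = 58.9851
  Adult, Non-fiction: 114×97/201 = 55.0149
  Child, Fiction: 87×104/201 = 45.0149
  Child, Non-fiction: 87×97/201 = 41.9851
Contributions (O − E)²/E:
  (57 − 58.9851)²/58.9851 = 0.0668
  (57 − 55.0149)²/55.0149 = 0.0716
  (47 − 45.0149)²/45.0149 = 0.0875
  (40 − 41.9851)²/41.9851 = 0.0939
χ² = 0.0668 + 0.0716 + 0.0875 + 0.0939 = 0.320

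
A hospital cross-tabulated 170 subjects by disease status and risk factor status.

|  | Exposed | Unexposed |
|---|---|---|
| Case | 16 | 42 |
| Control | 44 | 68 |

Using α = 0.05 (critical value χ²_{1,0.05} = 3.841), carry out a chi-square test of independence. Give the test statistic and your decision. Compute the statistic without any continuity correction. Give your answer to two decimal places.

2.29; fail to reject H₀

Row totals: 58, 112. Column totals: 60, 110. Grand total N = 170.
Expected counts (row total × column total / N):
  Case, Exposed: 58×60/170 = 20.471
  Case, Unexposed: 58×110/170 = 37.529
  Control, Exposed: 112×60/170 = 39.529
  Control, Unexposed: 112×110/170 = 72.471
Contributions (O − E)²/E:
  (16 − 20.471)²/20.471 = 0.9765
  (42 − 37.529)²/37.529 = 0.5327
  (44 − 39.529)²/39.529 = 0.5057
  (68 − 72.471)²/72.471 = 0.2758
χ² = 0.9765 + 0.5327 + 0.5057 + 0.2758 = 2.29
df = (2−1)(2−1) = 1. Since 2.29 < 3.841, fail to reject the null hypothesis of independence at α = 0.05.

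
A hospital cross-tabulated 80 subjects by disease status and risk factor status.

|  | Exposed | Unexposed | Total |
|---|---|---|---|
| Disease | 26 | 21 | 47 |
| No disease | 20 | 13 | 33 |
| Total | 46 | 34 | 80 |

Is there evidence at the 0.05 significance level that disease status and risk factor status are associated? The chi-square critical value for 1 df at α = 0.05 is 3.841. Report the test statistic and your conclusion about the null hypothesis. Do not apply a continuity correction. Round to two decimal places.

Grand total N = 80.
Expected counts (row total × column total / N):
  Disease, Exposed: 47×46/80 = 27.025
  Disease, Unexposed: 47×34/80 = 19.975
  No disease, Exposed: 33×46/80 = 18.975
  No disease, Unexposed: 33×34/80 = 14.025
Contributions (O − E)²/E:
  (26 − 27.025)²/27.025 = 0.0389
  (21 − 19.975)²/19.975 = 0.0526
  (20 − 18.975)²/18.975 = 0.0554
  (13 − 14.025)²/14.025 = 0.0749
χ² = 0.0389 + 0.0526 + 0.0554 + 0.0749 = 0.22
df = (2−1)(2−1) = 1. Since 0.22 < 3.841, fail to reject the null hypothesis of independence at α = 0.05.

0.22; fail to reject H₀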